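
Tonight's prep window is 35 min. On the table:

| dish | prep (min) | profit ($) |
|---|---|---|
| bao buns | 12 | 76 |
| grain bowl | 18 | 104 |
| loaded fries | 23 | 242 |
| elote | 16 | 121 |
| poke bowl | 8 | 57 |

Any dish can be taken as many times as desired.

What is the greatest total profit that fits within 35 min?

By profit per min: loaded fries 10.52, elote 7.56, poke bowl 7.12 lead.
A density-first pass picks loaded fries + poke bowl — 299 at 31 min.
Dropping poke bowl frees 8 min; slotting in bao buns (12 min) lifts the total to 318 at 35 min.
No other feasible combination exceeds 318.

318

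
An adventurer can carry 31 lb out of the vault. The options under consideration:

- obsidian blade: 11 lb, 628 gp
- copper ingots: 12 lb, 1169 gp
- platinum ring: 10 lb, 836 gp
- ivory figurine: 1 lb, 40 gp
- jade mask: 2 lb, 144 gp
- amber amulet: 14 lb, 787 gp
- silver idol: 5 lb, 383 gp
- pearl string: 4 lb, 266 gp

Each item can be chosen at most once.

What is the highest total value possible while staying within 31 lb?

2654

By value per lb: copper ingots 97.42, platinum ring 83.60, silver idol 76.60 lead.
Taking the top-ratio items first gives copper ingots + platinum ring + ivory figurine + jade mask + silver idol for 2572 (30 lb).
Dropping ivory figurine and jade mask frees 3 lb; slotting in pearl string (4 lb) lifts the total to 2654 at 31 lb.
The closest alternative, copper ingots + platinum ring + ivory figurine + jade mask + silver idol, reaches only 2572.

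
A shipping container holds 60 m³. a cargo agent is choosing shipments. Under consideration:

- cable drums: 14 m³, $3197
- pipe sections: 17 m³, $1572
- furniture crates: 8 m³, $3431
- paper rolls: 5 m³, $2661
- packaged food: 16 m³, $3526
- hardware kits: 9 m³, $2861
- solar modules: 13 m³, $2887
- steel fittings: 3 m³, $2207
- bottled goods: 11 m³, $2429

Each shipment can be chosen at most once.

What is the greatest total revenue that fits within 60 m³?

Ranking by ratio (revenue/m³): steel fittings 735.67, paper rolls 532.20, furniture crates 428.88.
Taking the top-ratio shipments first gives cable drums + furniture crates + paper rolls + hardware kits + solar modules + steel fittings for 17244 (52 m³).
The 9 m³ tied up in hardware kits is better spent on packaged food — total rises to 17909 (59 m³).

17909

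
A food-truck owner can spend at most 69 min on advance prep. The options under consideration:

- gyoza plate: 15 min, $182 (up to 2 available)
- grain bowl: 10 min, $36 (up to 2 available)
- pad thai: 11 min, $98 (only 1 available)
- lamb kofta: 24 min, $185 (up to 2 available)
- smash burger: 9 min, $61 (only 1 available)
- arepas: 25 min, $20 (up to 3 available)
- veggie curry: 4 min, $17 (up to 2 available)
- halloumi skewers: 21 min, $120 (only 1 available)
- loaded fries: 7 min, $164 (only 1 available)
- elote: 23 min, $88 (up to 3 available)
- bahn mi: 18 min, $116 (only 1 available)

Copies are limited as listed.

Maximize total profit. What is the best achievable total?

Taking the top-ratio dishes first gives 2×gyoza plate + pad thai + smash burger + 2×veggie curry + loaded fries for 721 (65 min).
The 20 min tied up in pad thai and smash burger is better spent on lamb kofta — total rises to 747 (69 min).

747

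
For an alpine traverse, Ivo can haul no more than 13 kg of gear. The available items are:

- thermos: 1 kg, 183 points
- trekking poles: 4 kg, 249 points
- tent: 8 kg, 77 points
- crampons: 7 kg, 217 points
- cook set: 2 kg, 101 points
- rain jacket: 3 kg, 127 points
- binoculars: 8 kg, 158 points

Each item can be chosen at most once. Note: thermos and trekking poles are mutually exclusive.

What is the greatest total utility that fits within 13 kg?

628

Thermos + crampons + cook set + rain jacket uses 13 of the 13 kg and totals 628.
Next best is trekking poles + crampons + cook set at 567 (13 kg) — short by 61.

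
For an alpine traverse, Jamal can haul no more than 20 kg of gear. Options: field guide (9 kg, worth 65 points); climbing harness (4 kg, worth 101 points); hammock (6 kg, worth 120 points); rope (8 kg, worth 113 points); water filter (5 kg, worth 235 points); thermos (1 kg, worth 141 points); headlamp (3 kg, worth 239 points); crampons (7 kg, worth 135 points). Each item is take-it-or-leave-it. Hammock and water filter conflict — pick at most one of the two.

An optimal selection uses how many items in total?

Best achievable utility is 851.
climbing harness + water filter + thermos + headlamp + crampons hits 851 at 20 kg.
Every optimal selection uses 5 items.

5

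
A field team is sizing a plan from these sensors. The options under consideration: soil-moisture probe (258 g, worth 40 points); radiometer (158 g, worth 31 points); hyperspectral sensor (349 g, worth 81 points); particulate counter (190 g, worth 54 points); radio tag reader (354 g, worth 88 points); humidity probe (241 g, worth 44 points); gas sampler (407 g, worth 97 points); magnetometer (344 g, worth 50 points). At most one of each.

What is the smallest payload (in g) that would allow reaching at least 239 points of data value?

Minimise g subject to total data value ≥ 239.
Taking particulate counter + radio tag reader + gas sampler gives 239 (≥ 239) for 951 g.
Below 951 g the best achievable stays under 239.

951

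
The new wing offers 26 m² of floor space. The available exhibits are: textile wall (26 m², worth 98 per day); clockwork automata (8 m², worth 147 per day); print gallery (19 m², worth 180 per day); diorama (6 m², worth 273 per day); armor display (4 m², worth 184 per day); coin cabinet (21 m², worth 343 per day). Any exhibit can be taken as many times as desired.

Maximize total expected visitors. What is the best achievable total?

1193

Filling by ratio: 6×armor display for 1104, with 2 m² left unused.
Dropping armor display frees 4 m²; slotting in diorama (6 m²) lifts the total to 1193 at 26 m².
Every other selection either busts 26 m² or fails to beat 1193.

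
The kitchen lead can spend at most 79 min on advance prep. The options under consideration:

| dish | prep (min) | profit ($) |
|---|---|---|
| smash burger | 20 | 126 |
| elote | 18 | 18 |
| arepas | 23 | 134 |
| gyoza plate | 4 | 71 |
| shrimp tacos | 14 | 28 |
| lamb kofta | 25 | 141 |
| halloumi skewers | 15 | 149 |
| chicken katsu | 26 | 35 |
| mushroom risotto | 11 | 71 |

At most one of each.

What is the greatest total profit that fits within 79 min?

By profit per min: gyoza plate 17.75, halloumi skewers 9.93, mushroom risotto 6.45 lead.
Taking the top-ratio dishes first gives smash burger + arepas + gyoza plate + halloumi skewers + mushroom risotto for 551 (73 min).
Dropping smash burger frees 20 min; slotting in lamb kofta (25 min) lifts the total to 566 at 78 min.
Nothing else within 79 min beats 566.

566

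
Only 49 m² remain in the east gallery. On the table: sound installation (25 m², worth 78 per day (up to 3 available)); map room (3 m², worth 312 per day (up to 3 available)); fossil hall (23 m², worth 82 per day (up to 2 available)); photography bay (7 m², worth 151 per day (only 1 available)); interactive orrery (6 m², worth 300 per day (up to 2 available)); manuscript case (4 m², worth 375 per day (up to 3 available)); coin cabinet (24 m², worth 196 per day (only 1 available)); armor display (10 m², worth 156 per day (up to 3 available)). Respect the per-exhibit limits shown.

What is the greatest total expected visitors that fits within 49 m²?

2817

Density check — map room 104.00, manuscript case 93.75, interactive orrery 50.00 are the best per m².
Filling by ratio: 3×map room + photography bay + 2×interactive orrery + 3×manuscript case for 2812, with 9 m² left unused.
Dropping photography bay frees 7 m²; slotting in armor display (10 m²) lifts the total to 2817 at 43 m².
That's the maximum — no swap from here does better than 2817.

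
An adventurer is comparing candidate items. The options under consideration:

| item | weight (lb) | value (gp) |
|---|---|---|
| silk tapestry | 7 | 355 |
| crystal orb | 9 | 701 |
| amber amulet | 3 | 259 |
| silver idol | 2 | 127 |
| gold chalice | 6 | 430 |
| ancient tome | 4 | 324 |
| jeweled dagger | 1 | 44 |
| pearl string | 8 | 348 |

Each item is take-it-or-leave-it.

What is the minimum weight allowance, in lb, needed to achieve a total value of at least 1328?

Need the lightest bundle worth ≥ 1328.
crystal orb + amber amulet + ancient tome + jeweled dagger reaches 1328 using 17 lb.
No combination under 17 lb hits 1328.

17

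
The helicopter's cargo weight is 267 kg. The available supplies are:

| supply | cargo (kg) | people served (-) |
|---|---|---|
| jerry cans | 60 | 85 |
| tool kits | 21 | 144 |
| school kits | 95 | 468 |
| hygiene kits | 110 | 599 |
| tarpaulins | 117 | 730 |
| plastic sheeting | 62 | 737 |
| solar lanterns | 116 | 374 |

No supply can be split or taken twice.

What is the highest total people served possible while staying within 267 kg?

Greedy by ratio would take jerry cans + tool kits + tarpaulins + plastic sheeting: 260 kg used, total 1696.
Using the slack differently, school kits + hygiene kits + plastic sheeting comes to 1804 at 267 kg.
Runner-up jerry cans + tool kits + tarpaulins + plastic sheeting tops out at 1696.

1804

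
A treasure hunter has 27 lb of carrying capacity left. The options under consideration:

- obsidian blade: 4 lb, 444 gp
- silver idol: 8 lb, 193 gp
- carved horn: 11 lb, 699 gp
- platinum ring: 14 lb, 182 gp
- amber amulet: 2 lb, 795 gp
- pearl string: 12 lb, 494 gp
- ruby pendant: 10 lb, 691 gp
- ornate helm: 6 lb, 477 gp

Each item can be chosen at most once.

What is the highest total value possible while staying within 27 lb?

2629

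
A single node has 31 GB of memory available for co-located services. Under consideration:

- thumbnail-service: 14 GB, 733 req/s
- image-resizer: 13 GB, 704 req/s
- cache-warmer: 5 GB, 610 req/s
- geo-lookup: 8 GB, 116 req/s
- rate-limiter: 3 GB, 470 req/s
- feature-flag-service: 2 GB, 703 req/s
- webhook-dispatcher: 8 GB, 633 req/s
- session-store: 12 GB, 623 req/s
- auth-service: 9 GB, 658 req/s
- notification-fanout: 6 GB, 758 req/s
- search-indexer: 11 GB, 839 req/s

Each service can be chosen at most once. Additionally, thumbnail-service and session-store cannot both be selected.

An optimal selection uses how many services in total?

The maximum throughput within 31 GB is 3428.
For example rate-limiter + feature-flag-service + auth-service + notification-fanout + search-indexer achieves it, using 31 GB.
Any selection reaching 3428 contains exactly 5 services.

5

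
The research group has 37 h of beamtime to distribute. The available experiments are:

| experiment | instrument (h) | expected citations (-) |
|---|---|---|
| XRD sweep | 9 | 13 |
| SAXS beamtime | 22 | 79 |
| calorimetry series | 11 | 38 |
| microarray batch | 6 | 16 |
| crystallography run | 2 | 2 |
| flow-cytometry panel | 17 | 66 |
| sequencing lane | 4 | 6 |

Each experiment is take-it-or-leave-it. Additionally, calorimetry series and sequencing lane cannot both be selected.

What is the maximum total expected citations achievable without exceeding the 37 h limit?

122

Density check — flow-cytometry panel 3.88, SAXS beamtime 3.59, calorimetry series 3.45 are the best per h.
Taking calorimetry series + microarray batch + crystallography run + flow-cytometry panel: 36 h used, 122 in expected citations.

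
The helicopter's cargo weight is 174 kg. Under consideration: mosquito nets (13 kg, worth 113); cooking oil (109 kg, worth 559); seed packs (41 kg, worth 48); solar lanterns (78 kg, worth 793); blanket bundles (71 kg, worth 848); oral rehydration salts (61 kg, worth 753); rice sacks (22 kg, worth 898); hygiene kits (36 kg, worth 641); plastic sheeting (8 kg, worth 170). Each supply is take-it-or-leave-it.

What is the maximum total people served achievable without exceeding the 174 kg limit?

2670

Filling by ratio: mosquito nets + oral rehydration salts + rice sacks + hygiene kits + plastic sheeting for 2575, with 34 kg left unused.
Dropping oral rehydration salts frees 61 kg; slotting in blanket bundles (71 kg) lifts the total to 2670 at 150 kg.
Nothing else within 174 kg beats 2670.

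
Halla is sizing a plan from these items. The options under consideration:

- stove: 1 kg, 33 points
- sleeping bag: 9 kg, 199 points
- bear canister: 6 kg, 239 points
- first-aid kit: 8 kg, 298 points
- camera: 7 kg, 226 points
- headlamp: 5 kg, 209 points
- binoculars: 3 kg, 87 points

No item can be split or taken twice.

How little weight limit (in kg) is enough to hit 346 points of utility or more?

10

Minimise kg subject to total utility ≥ 346.
stove + bear canister + binoculars reaches 359 using 10 kg.
No combination under 10 kg hits 346.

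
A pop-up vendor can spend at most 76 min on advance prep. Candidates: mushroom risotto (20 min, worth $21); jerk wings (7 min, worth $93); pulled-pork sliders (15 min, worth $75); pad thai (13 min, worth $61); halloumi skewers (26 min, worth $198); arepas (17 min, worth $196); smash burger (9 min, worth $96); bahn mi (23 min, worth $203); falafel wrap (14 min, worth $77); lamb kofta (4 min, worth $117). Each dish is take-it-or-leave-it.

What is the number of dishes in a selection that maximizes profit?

6

The maximum profit within 76 min is 782.
For example jerk wings + arepas + smash burger + bahn mi + falafel wrap + lamb kofta achieves it, using 74 min.
Every optimal selection uses 6 dishes.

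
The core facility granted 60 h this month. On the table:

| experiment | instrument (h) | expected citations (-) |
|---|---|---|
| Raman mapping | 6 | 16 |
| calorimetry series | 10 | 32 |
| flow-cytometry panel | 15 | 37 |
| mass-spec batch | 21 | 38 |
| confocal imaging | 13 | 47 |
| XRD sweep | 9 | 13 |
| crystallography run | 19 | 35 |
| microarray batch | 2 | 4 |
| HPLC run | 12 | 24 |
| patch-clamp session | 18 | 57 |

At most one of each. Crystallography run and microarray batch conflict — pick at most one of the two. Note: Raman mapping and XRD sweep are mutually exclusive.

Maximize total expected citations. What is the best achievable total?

177

Taking calorimetry series + flow-cytometry panel + confocal imaging + microarray batch + patch-clamp session: 58 h used, 177 in expected citations.
No other feasible combination exceeds 177.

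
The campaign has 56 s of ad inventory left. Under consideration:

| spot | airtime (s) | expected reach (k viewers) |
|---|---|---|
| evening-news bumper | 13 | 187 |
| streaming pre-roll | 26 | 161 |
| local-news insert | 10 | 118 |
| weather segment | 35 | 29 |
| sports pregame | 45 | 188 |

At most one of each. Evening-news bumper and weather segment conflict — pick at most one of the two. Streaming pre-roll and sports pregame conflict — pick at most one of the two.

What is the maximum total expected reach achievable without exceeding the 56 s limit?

466

The ratio ordering already packs tightly: evening-news bumper + streaming pre-roll + local-news insert, 49 s, 466.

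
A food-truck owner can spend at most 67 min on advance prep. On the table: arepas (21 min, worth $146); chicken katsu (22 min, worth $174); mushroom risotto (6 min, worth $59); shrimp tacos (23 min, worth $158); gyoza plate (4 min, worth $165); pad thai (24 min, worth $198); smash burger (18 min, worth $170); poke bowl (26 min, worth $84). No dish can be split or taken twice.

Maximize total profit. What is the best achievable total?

679

The ratio heuristic lands on mushroom risotto + gyoza plate + pad thai + smash burger (592) but leaves 15 min idle.
Replace mushroom risotto with arepas: the trade gains 87 net, giving 679 at 67 min.
The closest alternative, chicken katsu + shrimp tacos + gyoza plate + smash burger, reaches only 667.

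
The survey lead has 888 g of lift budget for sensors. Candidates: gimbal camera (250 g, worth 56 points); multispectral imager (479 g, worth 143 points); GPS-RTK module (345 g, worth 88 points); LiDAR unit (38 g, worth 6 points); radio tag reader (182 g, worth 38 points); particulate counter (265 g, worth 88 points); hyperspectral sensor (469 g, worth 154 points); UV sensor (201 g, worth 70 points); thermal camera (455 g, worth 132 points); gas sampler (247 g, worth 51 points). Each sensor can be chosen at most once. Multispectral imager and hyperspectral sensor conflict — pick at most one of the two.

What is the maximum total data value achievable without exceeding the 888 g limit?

By data value per g: UV sensor 0.35, particulate counter 0.33, hyperspectral sensor 0.33, multispectral imager 0.30 lead.
A density-first pass picks GPS-RTK module + LiDAR unit + particulate counter + UV sensor — 252 at 849 g.
Using the slack differently, radio tag reader + hyperspectral sensor + UV sensor comes to 262 at 852 g.
The spare 36 g is too small for any remaining sensor, and no feasible exchange beats 262.

262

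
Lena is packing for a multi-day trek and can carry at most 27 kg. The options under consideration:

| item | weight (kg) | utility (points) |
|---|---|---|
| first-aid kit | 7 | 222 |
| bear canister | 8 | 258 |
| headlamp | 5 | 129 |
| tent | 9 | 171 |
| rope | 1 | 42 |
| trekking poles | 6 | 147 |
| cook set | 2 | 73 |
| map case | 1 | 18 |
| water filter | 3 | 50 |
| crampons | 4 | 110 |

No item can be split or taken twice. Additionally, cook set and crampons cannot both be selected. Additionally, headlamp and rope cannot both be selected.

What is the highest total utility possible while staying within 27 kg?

797

Taking first-aid kit + bear canister + rope + trekking poles + map case + crampons: 27 kg used, 797 in utility.
Next best is first-aid kit + bear canister + rope + trekking poles + cook set + water filter at 792 (27 kg) — short by 5.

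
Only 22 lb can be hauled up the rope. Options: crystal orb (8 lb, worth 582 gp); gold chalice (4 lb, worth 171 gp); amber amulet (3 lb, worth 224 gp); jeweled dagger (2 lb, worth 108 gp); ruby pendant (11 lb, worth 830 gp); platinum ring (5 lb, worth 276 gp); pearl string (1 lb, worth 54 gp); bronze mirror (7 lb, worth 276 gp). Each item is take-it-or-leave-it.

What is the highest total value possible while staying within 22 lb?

1636

Density check — ruby pendant 75.45, amber amulet 74.67, crystal orb 72.75, platinum ring 55.20 are the best per lb.
Crystal orb + amber amulet + ruby pendant uses 22 of the 22 lb and totals 1636.
Runner-up crystal orb + jeweled dagger + ruby pendant + pearl string tops out at 1574.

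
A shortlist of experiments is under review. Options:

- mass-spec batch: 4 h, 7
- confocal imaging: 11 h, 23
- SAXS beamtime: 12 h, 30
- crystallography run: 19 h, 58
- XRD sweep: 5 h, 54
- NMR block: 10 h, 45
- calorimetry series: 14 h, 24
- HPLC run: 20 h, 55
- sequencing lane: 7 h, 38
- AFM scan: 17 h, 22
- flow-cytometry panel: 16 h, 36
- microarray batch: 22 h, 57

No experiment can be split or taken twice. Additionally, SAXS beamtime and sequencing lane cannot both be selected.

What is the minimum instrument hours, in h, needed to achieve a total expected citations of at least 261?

Look for the lowest-instrument combination reaching 261.
confocal imaging + crystallography run + XRD sweep + NMR block + HPLC run + sequencing lane: 273 expected citations at 72 h.
Any bundle with less than 72 h falls short of 261.

72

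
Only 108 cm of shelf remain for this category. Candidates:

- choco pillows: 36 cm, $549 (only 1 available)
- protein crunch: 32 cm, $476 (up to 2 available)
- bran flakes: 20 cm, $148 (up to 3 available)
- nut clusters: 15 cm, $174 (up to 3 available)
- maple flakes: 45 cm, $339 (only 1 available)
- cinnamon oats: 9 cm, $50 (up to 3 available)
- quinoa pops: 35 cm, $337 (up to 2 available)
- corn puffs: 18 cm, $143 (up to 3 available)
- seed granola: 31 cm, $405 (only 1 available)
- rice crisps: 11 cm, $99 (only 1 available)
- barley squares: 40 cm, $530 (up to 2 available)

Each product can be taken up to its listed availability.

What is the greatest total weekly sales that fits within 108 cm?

Ranking by ratio (weekly sales/cm): choco pillows 15.25, protein crunch 14.88, barley squares 13.25, seed granola 13.06.
Filling by ratio: choco pillows + 2×protein crunch for 1501, with 8 cm left unused.
The 32 cm tied up in protein crunch is better spent on barley squares — total rises to 1555 (108 cm).
No other feasible combination exceeds 1555.

1555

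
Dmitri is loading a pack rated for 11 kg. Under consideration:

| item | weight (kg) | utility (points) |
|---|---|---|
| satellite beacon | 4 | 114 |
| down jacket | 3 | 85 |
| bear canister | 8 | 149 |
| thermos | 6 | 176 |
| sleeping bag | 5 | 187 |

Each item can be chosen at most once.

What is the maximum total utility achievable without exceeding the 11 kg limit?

The ratio ordering already packs tightly: thermos + sleeping bag, 11 kg, 363.
Nothing else within 11 kg beats 363.

363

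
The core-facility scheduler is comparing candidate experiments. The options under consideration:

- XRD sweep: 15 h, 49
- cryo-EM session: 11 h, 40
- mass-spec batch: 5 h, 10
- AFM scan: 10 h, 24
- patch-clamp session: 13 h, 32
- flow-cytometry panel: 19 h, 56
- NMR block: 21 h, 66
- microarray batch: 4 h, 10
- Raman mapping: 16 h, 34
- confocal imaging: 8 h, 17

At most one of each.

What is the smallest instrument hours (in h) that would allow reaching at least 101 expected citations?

32

Minimise h subject to total expected citations ≥ 101.
cryo-EM session + NMR block: 106 expected citations at 32 h.
Any bundle with less than 32 h falls short of 101.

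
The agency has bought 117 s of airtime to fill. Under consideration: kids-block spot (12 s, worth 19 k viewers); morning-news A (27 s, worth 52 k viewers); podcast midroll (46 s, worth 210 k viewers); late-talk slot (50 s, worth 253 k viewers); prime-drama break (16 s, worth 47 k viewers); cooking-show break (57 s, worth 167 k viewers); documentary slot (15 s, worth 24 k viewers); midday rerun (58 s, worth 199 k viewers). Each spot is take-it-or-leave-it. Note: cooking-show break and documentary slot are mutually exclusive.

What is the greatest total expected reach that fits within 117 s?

510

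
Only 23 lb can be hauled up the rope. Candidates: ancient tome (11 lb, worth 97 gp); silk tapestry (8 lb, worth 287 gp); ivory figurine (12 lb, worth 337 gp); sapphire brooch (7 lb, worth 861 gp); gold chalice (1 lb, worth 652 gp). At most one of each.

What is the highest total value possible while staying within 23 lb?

1850

By value per lb: gold chalice 652.00, sapphire brooch 123.00, silk tapestry 35.88 lead.
Greedy by ratio would take silk tapestry + sapphire brooch + gold chalice: 16 lb used, total 1800.
Replace silk tapestry with ivory figurine: the trade gains 50 net, giving 1850 at 20 lb.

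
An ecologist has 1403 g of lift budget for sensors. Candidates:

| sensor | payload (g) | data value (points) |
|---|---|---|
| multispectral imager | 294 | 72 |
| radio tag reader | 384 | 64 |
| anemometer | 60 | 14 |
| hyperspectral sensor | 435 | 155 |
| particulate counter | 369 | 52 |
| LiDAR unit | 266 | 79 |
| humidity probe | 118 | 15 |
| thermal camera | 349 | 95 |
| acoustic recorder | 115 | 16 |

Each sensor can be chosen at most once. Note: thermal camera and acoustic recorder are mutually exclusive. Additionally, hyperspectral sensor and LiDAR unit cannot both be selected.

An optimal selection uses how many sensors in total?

The maximum data value within 1403 g is 351.
For example multispectral imager + anemometer + hyperspectral sensor + humidity probe + thermal camera achieves it, using 1256 g.
All optima have 5 sensors.

5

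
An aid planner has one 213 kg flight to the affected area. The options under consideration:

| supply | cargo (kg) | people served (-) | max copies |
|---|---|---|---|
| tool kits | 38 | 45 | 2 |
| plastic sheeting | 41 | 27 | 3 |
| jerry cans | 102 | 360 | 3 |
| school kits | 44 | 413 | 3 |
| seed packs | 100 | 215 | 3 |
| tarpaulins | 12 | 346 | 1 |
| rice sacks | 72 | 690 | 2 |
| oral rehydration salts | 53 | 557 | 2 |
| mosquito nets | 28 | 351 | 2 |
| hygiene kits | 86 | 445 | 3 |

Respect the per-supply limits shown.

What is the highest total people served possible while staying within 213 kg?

2431

Greedy by ratio would take tool kits + tarpaulins + 2×oral rehydration salts + 2×mosquito nets: 212 kg used, total 2207.
Dropping tool kits and oral rehydration salts frees 91 kg; slotting in 2×school kits (88 kg) lifts the total to 2431 at 209 kg.
Nothing else within 213 kg beats 2431.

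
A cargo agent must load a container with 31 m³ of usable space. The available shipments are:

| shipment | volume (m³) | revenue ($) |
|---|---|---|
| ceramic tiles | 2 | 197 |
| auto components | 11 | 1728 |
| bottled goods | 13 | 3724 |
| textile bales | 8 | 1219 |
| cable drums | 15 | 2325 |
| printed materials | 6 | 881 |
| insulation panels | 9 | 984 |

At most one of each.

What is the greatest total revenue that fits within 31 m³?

6333

Density check — bottled goods 286.46, auto components 157.09, cable drums 155.00 are the best per m³.
Taking auto components + bottled goods + printed materials: 30 m³ used, 6333 in revenue.
An exhaustive check of the 128 subsets confirms 6333.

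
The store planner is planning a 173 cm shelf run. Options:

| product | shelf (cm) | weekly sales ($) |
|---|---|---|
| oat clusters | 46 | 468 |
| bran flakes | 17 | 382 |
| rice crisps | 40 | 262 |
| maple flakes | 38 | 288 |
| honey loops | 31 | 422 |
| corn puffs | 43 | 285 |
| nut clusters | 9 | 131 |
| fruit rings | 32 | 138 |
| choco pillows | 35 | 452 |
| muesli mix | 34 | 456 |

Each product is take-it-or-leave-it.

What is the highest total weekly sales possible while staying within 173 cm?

Ranking by ratio (weekly sales/cm): bran flakes 22.47, nut clusters 14.56, honey loops 13.61.
Best packing: oat clusters + bran flakes + honey loops + nut clusters + choco pillows + muesli mix — 172 cm, 2311 total.
The spare 1 cm is too small for any remaining product, and no exchange beats 2311.

2311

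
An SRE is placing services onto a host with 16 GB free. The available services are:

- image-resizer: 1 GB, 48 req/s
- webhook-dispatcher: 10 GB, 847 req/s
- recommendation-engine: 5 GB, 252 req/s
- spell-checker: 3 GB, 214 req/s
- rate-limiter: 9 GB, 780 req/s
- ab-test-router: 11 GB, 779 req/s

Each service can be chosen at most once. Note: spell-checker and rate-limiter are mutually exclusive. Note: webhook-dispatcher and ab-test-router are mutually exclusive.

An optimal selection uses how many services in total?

The maximum throughput within 16 GB is 1147.
image-resizer + webhook-dispatcher + recommendation-engine hits 1147 at 16 GB.
All optima have 3 services.

3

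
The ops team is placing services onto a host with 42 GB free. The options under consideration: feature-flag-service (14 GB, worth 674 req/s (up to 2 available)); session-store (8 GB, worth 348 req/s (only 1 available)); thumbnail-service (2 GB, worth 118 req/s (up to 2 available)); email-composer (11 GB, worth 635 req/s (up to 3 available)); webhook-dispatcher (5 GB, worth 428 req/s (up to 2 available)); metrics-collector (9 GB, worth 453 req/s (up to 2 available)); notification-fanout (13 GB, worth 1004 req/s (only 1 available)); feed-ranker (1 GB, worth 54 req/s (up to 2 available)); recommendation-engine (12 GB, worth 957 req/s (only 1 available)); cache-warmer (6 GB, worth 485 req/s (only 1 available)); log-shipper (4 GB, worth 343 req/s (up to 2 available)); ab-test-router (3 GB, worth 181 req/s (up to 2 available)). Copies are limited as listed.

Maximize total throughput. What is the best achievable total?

3356

A density-first pass picks 2×webhook-dispatcher + recommendation-engine + cache-warmer + 2×log-shipper + 2×ab-test-router — 3346 at 42 GB.
Dropping 2×log-shipper and 2×ab-test-router frees 14 GB; slotting in notification-fanout + feed-ranker (14 GB) lifts the total to 3356 at 42 GB.
No other feasible combination exceeds 3356.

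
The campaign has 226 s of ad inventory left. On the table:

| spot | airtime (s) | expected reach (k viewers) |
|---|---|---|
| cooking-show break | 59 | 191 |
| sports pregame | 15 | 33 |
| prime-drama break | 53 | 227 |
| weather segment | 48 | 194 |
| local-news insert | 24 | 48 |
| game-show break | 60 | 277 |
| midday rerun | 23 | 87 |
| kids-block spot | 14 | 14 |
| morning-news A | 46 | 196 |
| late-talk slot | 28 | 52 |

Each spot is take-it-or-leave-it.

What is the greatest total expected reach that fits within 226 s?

927

By expected reach per s: game-show break 4.62, prime-drama break 4.28, morning-news A 4.26 lead.
Taking sports pregame + prime-drama break + weather segment + game-show break + morning-news A: 222 s used, 927 in expected reach.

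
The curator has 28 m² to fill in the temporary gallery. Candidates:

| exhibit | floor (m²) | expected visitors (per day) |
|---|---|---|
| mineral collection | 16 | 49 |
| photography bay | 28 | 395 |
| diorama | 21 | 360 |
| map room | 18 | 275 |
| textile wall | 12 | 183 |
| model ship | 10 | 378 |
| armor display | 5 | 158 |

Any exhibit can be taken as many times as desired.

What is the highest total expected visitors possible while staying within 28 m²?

Best packing: 2×model ship + armor display — 25 m², 914 total.

914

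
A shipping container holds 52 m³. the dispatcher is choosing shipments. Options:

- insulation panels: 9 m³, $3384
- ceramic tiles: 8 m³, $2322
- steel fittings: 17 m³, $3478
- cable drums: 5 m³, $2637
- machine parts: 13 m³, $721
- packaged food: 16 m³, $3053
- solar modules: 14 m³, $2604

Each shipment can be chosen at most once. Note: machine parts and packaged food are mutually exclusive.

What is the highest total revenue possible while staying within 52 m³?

14000

Density check — cable drums 527.40, insulation panels 376.00, ceramic tiles 290.25 are the best per m³.
Greedy by ratio would take insulation panels + ceramic tiles + steel fittings + cable drums + machine parts: 52 m³ used, total 12542.
Replace steel fittings and machine parts with packaged food + solar modules: the trade gains 1458 net, giving 14000 at 52 m³.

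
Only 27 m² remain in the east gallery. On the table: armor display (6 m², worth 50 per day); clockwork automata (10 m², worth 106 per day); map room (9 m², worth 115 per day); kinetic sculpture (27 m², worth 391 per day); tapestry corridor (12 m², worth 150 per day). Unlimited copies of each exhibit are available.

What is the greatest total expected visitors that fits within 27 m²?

Taking kinetic sculpture: 27 m² used, 391 in expected visitors.
No other feasible combination exceeds 391.

391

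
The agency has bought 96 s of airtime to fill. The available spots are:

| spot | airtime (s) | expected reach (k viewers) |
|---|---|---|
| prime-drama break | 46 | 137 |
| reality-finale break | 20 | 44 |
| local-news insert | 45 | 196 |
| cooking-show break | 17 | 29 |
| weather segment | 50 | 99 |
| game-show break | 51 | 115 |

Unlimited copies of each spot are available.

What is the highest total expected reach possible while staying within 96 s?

392

Ranking by ratio (expected reach/s): local-news insert 4.36, prime-drama break 2.98, game-show break 2.25, reality-finale break 2.20.
2×local-news insert uses 90 of the 96 s and totals 392.
Every other selection either busts 96 s or fails to beat 392.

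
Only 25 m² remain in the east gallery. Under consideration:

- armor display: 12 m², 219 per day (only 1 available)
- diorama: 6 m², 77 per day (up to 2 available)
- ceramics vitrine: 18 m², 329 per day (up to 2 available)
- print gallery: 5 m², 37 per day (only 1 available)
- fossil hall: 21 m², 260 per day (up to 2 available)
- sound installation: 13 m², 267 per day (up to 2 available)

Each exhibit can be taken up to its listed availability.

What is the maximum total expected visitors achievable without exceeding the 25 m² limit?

486

Taking armor display + sound installation: 25 m² used, 486 in expected visitors.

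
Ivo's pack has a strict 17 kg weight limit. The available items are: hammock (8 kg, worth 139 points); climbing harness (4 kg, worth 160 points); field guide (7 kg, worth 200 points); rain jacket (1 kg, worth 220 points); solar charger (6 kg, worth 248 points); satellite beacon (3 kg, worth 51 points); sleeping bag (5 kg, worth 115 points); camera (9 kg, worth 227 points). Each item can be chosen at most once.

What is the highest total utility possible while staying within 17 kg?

743

The ratio ordering already packs tightly: climbing harness + rain jacket + solar charger + sleeping bag, 16 kg, 743.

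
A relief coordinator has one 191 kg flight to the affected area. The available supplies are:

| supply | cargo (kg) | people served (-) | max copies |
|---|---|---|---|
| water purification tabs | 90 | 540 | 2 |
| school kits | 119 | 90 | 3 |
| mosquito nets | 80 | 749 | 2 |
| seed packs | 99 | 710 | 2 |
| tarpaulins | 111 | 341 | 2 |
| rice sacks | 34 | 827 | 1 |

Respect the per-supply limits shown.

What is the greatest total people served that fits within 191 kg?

1576

Density check — rice sacks 24.32, mosquito nets 9.36, seed packs 7.17, water purification tabs 6.00 are the best per kg.
Taking mosquito nets + rice sacks: 114 kg used, 1576 in people served.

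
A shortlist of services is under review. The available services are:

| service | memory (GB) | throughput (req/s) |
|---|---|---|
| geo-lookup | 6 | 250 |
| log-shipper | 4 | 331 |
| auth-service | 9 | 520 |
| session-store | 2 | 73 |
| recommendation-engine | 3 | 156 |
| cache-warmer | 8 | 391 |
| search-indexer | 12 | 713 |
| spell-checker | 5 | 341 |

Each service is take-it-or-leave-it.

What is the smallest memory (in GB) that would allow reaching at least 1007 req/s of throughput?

16

Look for the lowest-memory combination reaching 1007.
log-shipper + auth-service + recommendation-engine reaches 1007 using 16 GB.
Below 16 GB the best achievable stays under 1007.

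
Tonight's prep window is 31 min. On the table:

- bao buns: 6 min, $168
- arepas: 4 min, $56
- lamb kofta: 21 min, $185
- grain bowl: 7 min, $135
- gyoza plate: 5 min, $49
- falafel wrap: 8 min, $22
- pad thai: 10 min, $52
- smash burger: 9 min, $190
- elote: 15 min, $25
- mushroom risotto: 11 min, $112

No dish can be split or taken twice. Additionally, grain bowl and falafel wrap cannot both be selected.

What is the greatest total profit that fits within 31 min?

Best packing: bao buns + arepas + grain bowl + gyoza plate + smash burger — 31 min, 598 total.
No other feasible combination exceeds 598.

598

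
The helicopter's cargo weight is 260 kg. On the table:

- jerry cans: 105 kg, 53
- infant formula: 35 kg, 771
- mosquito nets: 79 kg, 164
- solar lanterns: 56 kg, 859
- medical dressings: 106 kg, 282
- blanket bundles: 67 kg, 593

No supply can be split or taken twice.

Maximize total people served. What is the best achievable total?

2387

Best packing: infant formula + mosquito nets + solar lanterns + blanket bundles — 237 kg, 2387 total.
An exhaustive check of the 64 subsets confirms 2387.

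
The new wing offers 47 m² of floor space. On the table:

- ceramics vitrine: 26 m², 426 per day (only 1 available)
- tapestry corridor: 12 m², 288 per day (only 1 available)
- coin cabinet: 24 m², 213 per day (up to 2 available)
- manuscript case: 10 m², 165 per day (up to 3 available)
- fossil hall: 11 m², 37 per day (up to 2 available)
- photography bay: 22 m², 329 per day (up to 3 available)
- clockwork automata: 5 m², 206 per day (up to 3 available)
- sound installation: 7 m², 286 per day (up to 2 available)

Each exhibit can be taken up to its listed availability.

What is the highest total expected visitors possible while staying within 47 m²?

1478

Best packing: tapestry corridor + 3×clockwork automata + 2×sound installation — 41 m², 1478 total.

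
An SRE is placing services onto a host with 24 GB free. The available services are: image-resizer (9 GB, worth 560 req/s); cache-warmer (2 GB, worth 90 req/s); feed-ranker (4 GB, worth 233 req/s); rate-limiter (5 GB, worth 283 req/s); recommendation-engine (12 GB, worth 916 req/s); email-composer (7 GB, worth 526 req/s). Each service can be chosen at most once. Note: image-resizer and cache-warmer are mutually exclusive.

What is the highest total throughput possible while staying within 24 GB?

1725

Ranking by ratio (throughput/GB): recommendation-engine 76.33, email-composer 75.14, image-resizer 62.22, feed-ranker 58.25.
Filling by ratio: feed-ranker + recommendation-engine + email-composer for 1675, with 1 GB left unused.
Replace feed-ranker with rate-limiter: the trade gains 50 net, giving 1725 at 24 GB.
The closest alternative, feed-ranker + recommendation-engine + email-composer, reaches only 1675.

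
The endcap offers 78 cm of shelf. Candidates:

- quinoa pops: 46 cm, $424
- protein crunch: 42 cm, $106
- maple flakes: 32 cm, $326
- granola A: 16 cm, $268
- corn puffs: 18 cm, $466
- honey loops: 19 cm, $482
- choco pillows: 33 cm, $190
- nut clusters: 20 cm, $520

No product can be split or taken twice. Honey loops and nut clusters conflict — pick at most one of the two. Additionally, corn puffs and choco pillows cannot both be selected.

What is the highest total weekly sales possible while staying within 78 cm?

1312

Maple flakes + corn puffs + nut clusters uses 70 of the 78 cm and totals 1312.
An exhaustive check of the 256 subsets confirms 1312.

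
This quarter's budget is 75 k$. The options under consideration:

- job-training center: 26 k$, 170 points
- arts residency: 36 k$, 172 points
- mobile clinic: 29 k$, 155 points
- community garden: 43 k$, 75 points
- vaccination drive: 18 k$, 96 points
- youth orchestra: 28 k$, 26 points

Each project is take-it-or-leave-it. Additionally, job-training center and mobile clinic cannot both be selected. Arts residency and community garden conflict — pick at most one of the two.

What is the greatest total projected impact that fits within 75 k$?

342

Ranking by ratio (projected impact/k$): job-training center 6.54, mobile clinic 5.34, vaccination drive 5.33.
Job-training center + arts residency uses 62 of the 75 k$ and totals 342.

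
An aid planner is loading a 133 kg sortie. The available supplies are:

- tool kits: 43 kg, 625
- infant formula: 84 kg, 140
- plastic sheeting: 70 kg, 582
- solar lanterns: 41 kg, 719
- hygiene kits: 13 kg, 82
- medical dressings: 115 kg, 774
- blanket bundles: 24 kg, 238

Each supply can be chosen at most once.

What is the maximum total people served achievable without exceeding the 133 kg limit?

1664

The ratio ordering already packs tightly: tool kits + solar lanterns + hygiene kits + blanket bundles, 121 kg, 1664.
Next best is tool kits + solar lanterns + blanket bundles at 1582 (108 kg) — short by 82.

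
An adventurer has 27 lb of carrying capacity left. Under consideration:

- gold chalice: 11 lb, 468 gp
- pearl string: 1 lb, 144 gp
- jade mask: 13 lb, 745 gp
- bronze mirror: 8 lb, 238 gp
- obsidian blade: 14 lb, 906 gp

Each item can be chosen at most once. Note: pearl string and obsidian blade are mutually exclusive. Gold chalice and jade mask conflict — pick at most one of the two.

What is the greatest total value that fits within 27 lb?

1651

Jade mask + obsidian blade uses 27 of the 27 lb and totals 1651.
The closest alternative, gold chalice + obsidian blade, reaches only 1374.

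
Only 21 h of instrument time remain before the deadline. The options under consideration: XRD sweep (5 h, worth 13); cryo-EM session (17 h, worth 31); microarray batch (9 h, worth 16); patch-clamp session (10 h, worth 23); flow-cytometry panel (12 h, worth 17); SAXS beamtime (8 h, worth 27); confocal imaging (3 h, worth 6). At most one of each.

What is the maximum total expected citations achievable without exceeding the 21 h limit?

56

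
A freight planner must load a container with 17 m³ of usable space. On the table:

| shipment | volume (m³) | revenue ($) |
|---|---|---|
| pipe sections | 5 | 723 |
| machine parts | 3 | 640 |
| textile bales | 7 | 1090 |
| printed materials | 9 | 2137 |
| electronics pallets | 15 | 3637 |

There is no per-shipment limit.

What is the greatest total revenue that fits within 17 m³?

3637

Ranking by ratio (revenue/m³): electronics pallets 242.47, printed materials 237.44, machine parts 213.33.
Taking electronics pallets: 15 m³ used, 3637 in revenue.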